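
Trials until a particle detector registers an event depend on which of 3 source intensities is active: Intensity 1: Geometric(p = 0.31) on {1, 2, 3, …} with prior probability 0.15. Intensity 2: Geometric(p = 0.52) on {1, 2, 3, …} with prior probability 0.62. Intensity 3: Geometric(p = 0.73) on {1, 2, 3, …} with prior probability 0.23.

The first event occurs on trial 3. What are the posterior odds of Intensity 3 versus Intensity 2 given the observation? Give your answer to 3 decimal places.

Posterior odds = (P(Z=i) f_i(x)) / (P(Z=j) f_j(x)); the normalising sum cancels.
Evaluate each component's likelihood at the observed value:
  L_1 = 0.147591
  L_2 = 0.119808
  L_3 = 0.053217
0.0122399 / 0.074281 ≈ 0.165

0.165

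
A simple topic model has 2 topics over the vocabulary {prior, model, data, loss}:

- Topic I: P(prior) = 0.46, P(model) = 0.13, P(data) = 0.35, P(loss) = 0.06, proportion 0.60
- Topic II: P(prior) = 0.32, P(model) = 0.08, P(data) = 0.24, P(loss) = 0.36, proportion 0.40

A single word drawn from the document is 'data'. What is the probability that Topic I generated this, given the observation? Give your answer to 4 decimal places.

Apply Bayes' rule: the posterior for each component is proportional to its prior times its likelihood at x.
Evaluate each component's likelihood at the observed value:
  L_I = P(data | comp) = 0.35
  L_II = P(data | comp) = 0.24
Prior × likelihood for each component:
  P(Z=I)·L_I = 0.60 × 0.35 = 0.21
  P(Z=II)·L_II = 0.40 × 0.24 = 0.096
Marginal: 0.21 + 0.096 = 0.306
So the posterior for Topic I is 0.21 / 0.306 ≈ 0.6863.

0.6863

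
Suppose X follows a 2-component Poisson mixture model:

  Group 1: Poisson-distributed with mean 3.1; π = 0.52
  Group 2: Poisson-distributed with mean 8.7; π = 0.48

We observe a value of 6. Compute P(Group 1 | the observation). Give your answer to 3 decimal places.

Posterior ∝ prior × likelihood, so P(k | x) ∝ π_k f_k(x); normalise over all components.
Component likelihoods at x = 6:
  f_1 = e^(−3.1)·3.1^6/6! = 0.0555296
  f_2 = e^(−8.7)·8.7^6/6! = 0.100328
Prior × likelihood for each component:
  π_1·f_1 = 0.52 × 0.0555296 = 0.0288754
  π_2·f_2 = 0.48 × 0.100328 = 0.0481573
Evidence: 0.0288754 + 0.0481573 = 0.0770327
Responsibility of Group 1: 0.0288754 / 0.0770327 ≈ 0.375

0.375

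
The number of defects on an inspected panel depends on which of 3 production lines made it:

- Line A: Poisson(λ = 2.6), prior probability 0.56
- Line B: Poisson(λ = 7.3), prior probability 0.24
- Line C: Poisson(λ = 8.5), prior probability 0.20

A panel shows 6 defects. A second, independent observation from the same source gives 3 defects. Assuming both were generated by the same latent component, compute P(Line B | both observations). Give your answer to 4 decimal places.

P(component k | x) = π_k·f_k(x) / marginal(x), where marginal(x) = Σ_j π_j·f_j(x).
Since both observations come from the same component, the likelihood for component k is f_k(x₁)·f_k(x₂).
  L_A = [e^(−2.6)·2.6^6/6! = 0.0318671] × [0.217572] = 0.00693338
  L_B = [e^(−7.3)·7.3^6/6! = 0.141989] × [0.0437993] = 0.00621903
  L_C = [e^(−8.5)·8.5^6/6! = 0.106581] × [0.0208258] = 0.00221963
Unnormalised posteriors:
  π_A·L_A = 0.56 × 0.00693338 = 0.00388269
  π_B·L_B = 0.24 × 0.00621903 = 0.00149257
  π_C·L_C = 0.20 × 0.00221963 = 0.000443926
Evidence: 0.00388269 + 0.00149257 + 0.000443926 = 0.00581919
So the posterior for Line B is 0.00149257 / 0.00581919 ≈ 0.2565.

0.2565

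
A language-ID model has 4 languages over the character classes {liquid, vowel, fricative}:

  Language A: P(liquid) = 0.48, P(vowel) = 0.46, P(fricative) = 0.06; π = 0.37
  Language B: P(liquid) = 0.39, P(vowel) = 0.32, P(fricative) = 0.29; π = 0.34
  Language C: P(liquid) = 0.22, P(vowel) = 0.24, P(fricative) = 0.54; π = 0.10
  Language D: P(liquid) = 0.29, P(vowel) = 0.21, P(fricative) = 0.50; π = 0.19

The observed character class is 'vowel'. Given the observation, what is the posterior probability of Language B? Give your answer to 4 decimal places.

By Bayes' theorem, P(k | x) = π_k f_k(x) / Σ_j π_j f_j(x).
Component likelihoods at x = 'vowel':
  f_A = P(vowel | comp) = 0.46
  f_B = P(vowel | comp) = 0.32
  f_C = P(vowel | comp) = 0.24
  f_D = P(vowel | comp) = 0.21
Unnormalised posteriors:
  π_A·f_A = 0.37 × 0.46 = 0.1702
  π_B·f_B = 0.34 × 0.32 = 0.1088
  π_C·f_C = 0.10 × 0.24 = 0.024
  π_D·f_D = 0.19 × 0.21 = 0.0399
Normaliser: 0.1702 + 0.1088 + 0.024 + 0.0399 = 0.3429
Responsibility of Language B: 0.1088 / 0.3429 ≈ 0.3173

0.3173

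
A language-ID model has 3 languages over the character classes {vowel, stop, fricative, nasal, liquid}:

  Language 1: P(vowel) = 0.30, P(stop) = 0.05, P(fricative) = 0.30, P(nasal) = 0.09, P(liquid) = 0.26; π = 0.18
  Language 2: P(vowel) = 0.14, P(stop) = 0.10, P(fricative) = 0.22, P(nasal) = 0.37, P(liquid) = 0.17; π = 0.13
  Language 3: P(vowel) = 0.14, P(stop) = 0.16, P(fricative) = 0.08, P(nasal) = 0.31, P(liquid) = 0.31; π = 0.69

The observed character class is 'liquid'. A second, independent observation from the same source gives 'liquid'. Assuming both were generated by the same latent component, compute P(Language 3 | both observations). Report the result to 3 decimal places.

0.806

Apply Bayes' rule: the posterior for each component is proportional to its prior times its likelihood at x.
Since both observations come from the same component, the likelihood for component k is f_k(x₁)·f_k(x₂).
  p_1 = [0.26] × [0.26] = 0.0676
  p_2 = [0.17] × [0.17] = 0.0289
  p_3 = [0.31] × [0.31] = 0.0961
Multiply by the mixture weights:
  w_1·p_1 = 0.18 × 0.0676 = 0.012168
  w_2·p_2 = 0.13 × 0.0289 = 0.003757
  w_3·p_3 = 0.69 × 0.0961 = 0.066309
Denominator: 0.012168 + 0.003757 + 0.066309 = 0.082234
P(Language 3 | data) ≈ 0.806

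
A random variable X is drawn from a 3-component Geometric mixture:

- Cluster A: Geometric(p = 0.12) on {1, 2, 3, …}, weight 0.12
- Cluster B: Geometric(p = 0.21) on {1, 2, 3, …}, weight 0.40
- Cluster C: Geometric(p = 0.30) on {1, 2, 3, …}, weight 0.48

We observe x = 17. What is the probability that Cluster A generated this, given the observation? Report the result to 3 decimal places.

0.436

P(component k | x) = w_k·f_k(x) / marginal(x), where marginal(x) = Σ_j w_j·f_j(x).
Geometric probabilities:
  p_A = 0.0155204
  p_B = 0.0048334
  p_C = 0.000996988
Prior × likelihood for each component:
  w_A·p_A = 0.12 × 0.0155204 = 0.00186245
  w_B·p_B = 0.40 × 0.0048334 = 0.00193336
  w_C·p_C = 0.48 × 0.000996988 = 0.000478554
Evidence: 0.00186245 + 0.00193336 + 0.000478554 = 0.00427437
Responsibility of Cluster A: 0.00186245 / 0.00427437 ≈ 0.436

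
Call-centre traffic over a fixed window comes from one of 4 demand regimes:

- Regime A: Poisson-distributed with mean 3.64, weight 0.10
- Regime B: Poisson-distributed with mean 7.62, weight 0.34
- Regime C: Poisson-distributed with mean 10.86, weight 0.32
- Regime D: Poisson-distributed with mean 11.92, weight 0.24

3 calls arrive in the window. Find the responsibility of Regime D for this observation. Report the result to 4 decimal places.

The responsibility of component k is π_k f_k(x) divided by Σ_j π_j f_j(x).
Evaluate each component's likelihood at the observed value:
  p_A = e^(−3.64)·3.64^3/3! = 0.211019
  p_B = e^(−7.62)·7.62^3/3! = 0.0361734
  p_C = e^(−10.86)·10.86^3/3! = 0.0041011
  p_D = e^(−11.92)·11.92^3/3! = 0.00187883
Multiply by the mixture weights:
  π_A·p_A = 0.10 × 0.211019 = 0.0211019
  π_B·p_B = 0.34 × 0.0361734 = 0.012299
  π_C·p_C = 0.32 × 0.0041011 = 0.00131235
  π_D·p_D = 0.24 × 0.00187883 = 0.000450919
Marginal: 0.0211019 + 0.012299 + 0.00131235 + 0.000450919 = 0.0351641
So the posterior for Regime D is 0.000450919 / 0.0351641 ≈ 0.0128.

0.0128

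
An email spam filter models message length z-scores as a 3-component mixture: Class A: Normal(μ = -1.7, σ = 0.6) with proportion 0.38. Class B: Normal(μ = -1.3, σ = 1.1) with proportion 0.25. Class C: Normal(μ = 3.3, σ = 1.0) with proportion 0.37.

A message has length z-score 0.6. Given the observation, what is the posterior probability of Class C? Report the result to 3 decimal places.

The responsibility of component k is π_k f_k(x) divided by Σ_j π_j f_j(x).
Normal densities:
  L_A = 0.000428451
  L_B = 0.0815952
  L_C = 0.0104209
Weight by the priors:
  π_A·L_A = 0.38 × 0.000428451 = 0.000162811
  π_B·L_B = 0.25 × 0.0815952 = 0.0203988
  π_C·L_C = 0.37 × 0.0104209 = 0.00385575
Evidence: 0.000162811 + 0.0203988 + 0.00385575 = 0.0244174
P(Class C | x) ≈ 0.158

0.158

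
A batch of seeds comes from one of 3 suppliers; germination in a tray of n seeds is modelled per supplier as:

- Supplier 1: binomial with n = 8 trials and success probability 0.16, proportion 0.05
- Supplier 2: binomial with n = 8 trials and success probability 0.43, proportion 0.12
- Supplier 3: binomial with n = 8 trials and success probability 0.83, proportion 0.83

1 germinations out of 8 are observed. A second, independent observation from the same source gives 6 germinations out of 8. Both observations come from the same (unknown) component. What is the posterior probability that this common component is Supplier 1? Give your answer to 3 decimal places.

0.013

Apply Bayes' rule: the posterior for each component is proportional to its prior times its likelihood at x.
Since both observations come from the same component, the likelihood for component k is f_k(x₁)·f_k(x₂).
  L_1 = [0.377716] × [0.000331464] = 0.000125199
  L_2 = [0.0672485] × [0.0575067] = 0.00386724
  L_3 = [2.72465e-05] × [0.26456] = 7.20833e-06
Weight by the priors:
  π_1·L_1 = 0.05 × 0.000125199 = 6.25996e-06
  π_2·L_2 = 0.12 × 0.00386724 = 0.000464069
  π_3·L_3 = 0.83 × 7.20833e-06 = 5.98292e-06
Marginal: 6.25996e-06 + 0.000464069 + 5.98292e-06 = 0.000476311
P(Supplier 1 | x₁,x₂) = 6.25996e-06 / 0.000476311 ≈ 0.013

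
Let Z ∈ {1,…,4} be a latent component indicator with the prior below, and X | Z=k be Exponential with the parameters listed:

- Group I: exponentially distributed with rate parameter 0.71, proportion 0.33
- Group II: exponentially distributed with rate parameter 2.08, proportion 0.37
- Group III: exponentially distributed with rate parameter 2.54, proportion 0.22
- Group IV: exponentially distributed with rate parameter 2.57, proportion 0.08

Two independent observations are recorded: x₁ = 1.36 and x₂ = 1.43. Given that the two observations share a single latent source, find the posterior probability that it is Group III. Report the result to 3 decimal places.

0.040

Posterior ∝ prior × likelihood, so P(k | x) ∝ π_k f_k(x); normalise over all components.
Since both observations come from the same component, the likelihood for component k is f_k(x₁)·f_k(x₂).
  f_I = [0.270336] × [0.257229] = 0.0695381
  f_II = [0.122894] × [0.106242] = 0.0130566
  f_III = [0.0802799] × [0.0672031] = 0.00539506
  f_IV = [0.0779807] × [0.0651415] = 0.00507978
Multiply by the mixture weights:
  π_I·f_I = 0.33 × 0.0695381 = 0.0229476
  π_II·f_II = 0.37 × 0.0130566 = 0.00483093
  π_III·f_III = 0.22 × 0.00539506 = 0.00118691
  π_IV·f_IV = 0.08 × 0.00507978 = 0.000406382
Marginal: 0.0229476 + 0.00483093 + 0.00118691 + 0.000406382 = 0.0293718
P(Group III | data) ≈ 0.040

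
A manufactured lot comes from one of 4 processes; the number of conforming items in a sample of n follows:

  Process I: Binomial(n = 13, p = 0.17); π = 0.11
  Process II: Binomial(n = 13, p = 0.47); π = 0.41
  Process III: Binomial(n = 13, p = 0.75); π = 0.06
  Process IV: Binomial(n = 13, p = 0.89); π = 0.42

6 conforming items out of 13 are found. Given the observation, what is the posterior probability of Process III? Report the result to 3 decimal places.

P(component k | x) = w_k·f_k(x) / marginal(x), where marginal(x) = Σ_j w_j·f_j(x).
Component likelihoods at x = 6 conforming items out of 13:
  f_I = C(13,6)·0.17^6·0.83^7 = 1716·2.41376e-05·0.271361 = 0.0112398
  f_II = C(13,6)·0.47^6·0.53^7 = 1716·0.0107792·0.0117471 = 0.217288
  f_III = C(13,6)·0.75^6·0.25^7 = 1716·0.177979·6.10352e-05 = 0.0186408
  f_IV = C(13,6)·0.89^6·0.11^7 = 1716·0.496981·1.94872e-07 = 0.00016619
Prior × likelihood for each component:
  w_I·f_I = 0.11 × 0.0112398 = 0.00123637
  w_II·f_II = 0.41 × 0.217288 = 0.089088
  w_III·f_III = 0.06 × 0.0186408 = 0.00111845
  w_IV·f_IV = 0.42 × 0.00016619 = 6.98e-05
Normaliser: 0.00123637 + 0.089088 + 0.00111845 + 6.98e-05 = 0.0915127
P(Process III | x) ≈ 0.012

0.012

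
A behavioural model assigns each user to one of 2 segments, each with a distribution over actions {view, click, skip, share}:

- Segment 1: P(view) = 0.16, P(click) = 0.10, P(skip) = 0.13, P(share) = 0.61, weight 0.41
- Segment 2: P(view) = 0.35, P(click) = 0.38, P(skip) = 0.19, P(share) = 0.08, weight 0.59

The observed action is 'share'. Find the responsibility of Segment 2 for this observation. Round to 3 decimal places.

Posterior ∝ prior × likelihood, so P(k | x) ∝ w_k f_k(x); normalise over all components.
Evaluate each component's likelihood at the observed value:
  L_1 = P(share | comp) = 0.61
  L_2 = P(share | comp) = 0.08
Unnormalised posteriors:
  w_1·L_1 = 0.41 × 0.61 = 0.2501
  w_2·L_2 = 0.59 × 0.08 = 0.0472
Normaliser: 0.2501 + 0.0472 = 0.2973
P(Segment 2 | data) ≈ 0.159

0.159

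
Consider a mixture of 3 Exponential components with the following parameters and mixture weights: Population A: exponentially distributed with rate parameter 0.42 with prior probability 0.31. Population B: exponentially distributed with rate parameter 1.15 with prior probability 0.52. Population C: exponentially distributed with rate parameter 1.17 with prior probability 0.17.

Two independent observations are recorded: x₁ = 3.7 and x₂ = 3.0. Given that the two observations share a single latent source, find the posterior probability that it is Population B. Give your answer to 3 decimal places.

Posterior ∝ prior × likelihood, so P(k | x) ∝ π_k f_k(x); normalise over all components.
Since both observations come from the same component, the likelihood for component k is f_k(x₁)·f_k(x₂).
  L_A = [0.42·e^(−0.42·3.7) = 0.42·e^(−1.5540) = 0.0887883] × [0.119135] = 0.0105778
  L_B = [1.15·e^(−1.15·3.7) = 1.15·e^(−4.2550) = 0.0163221] × [0.0365075] = 0.000595877
  L_C = [1.17·e^(−1.17·3.7) = 1.17·e^(−4.3290) = 0.0154214] × [0.0349794] = 0.000539433
Multiply by the mixture weights:
  π_A·L_A = 0.31 × 0.0105778 = 0.00327911
  π_B·L_B = 0.52 × 0.000595877 = 0.000309856
  π_C·L_C = 0.17 × 0.000539433 = 9.17036e-05
Normaliser: 0.00327911 + 0.000309856 + 9.17036e-05 = 0.00368067
Responsibility of Population B: 0.000309856 / 0.00368067 ≈ 0.084

0.084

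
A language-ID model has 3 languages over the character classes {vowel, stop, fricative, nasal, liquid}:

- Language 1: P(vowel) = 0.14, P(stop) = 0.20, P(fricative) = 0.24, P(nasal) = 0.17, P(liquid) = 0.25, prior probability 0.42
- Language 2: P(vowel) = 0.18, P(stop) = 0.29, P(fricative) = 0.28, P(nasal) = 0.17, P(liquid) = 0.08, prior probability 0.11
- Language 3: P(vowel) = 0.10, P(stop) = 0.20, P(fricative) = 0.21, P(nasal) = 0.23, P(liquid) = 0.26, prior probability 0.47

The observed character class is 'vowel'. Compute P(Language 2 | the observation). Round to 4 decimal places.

0.1576

Apply Bayes' rule: the posterior for each component is proportional to its prior times its likelihood at x.
Component likelihoods at x = 'vowel':
  f_1 = P(vowel | comp) = 0.14
  f_2 = P(vowel | comp) = 0.18
  f_3 = P(vowel | comp) = 0.10
Multiply by the mixture weights:
  π_1·f_1 = 0.42 × 0.14 = 0.0588
  π_2·f_2 = 0.11 × 0.18 = 0.0198
  π_3·f_3 = 0.47 × 0.1 = 0.047
Evidence: 0.0588 + 0.0198 + 0.047 = 0.1256
Responsibility of Language 2: 0.0198 / 0.1256 ≈ 0.1576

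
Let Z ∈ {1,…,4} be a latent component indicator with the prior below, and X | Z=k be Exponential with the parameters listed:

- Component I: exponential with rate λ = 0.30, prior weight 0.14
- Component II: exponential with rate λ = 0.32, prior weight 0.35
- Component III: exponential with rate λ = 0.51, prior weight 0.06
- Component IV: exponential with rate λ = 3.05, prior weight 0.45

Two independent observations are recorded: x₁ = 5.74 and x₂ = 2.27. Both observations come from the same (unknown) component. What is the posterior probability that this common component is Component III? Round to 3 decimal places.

0.063

Posterior ∝ prior × likelihood, so P(k | x) ∝ π_k f_k(x); normalise over all components.
Since both observations come from the same component, the likelihood for component k is f_k(x₁)·f_k(x₂).
  p_I = [0.30·e^(−0.30·5.74) = 0.30·e^(−1.7220) = 0.0536125] × [0.151833] = 0.00814016
  p_II = [0.32·e^(−0.32·5.74) = 0.32·e^(−1.8368) = 0.0509845] × [0.154767] = 0.00789071
  p_III = [0.51·e^(−0.51·5.74) = 0.51·e^(−2.9274) = 0.0273034] × [0.160246] = 0.00437526
  p_IV = [3.05·e^(−3.05·5.74) = 3.05·e^(−17.5070) = 7.60512e-08] × [0.00300235] = 2.28333e-10
Multiply by the mixture weights:
  π_I·p_I = 0.14 × 0.00814016 = 0.00113962
  π_II·p_II = 0.35 × 0.00789071 = 0.00276175
  π_III·p_III = 0.06 × 0.00437526 = 0.000262516
  π_IV·p_IV = 0.45 × 2.28333e-10 = 1.0275e-10
Marginal: 0.00113962 + 0.00276175 + 0.000262516 + 1.0275e-10 = 0.00416389
So the posterior for Component III is 0.000262516 / 0.00416389 ≈ 0.063.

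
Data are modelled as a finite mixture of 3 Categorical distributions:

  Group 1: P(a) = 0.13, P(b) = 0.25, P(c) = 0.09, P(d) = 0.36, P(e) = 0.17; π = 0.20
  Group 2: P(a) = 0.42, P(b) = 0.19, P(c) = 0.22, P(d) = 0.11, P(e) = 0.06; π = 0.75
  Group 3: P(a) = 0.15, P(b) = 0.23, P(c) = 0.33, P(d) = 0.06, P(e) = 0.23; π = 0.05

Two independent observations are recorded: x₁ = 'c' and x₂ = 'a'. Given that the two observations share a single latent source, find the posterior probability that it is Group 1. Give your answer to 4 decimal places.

0.0316

The responsibility of component k is π_k f_k(x) divided by Σ_j π_j f_j(x).
Since both observations come from the same component, the likelihood for component k is f_k(x₁)·f_k(x₂).
  L_1 = [0.09] × [0.13] = 0.0117
  L_2 = [0.22] × [0.42] = 0.0924
  L_3 = [0.33] × [0.15] = 0.0495
Unnormalised posteriors:
  π_1·L_1 = 0.20 × 0.0117 = 0.00234
  π_2·L_2 = 0.75 × 0.0924 = 0.0693
  π_3·L_3 = 0.05 × 0.0495 = 0.002475
Marginal: 0.00234 + 0.0693 + 0.002475 = 0.074115
P(Group 1 | data) ≈ 0.0316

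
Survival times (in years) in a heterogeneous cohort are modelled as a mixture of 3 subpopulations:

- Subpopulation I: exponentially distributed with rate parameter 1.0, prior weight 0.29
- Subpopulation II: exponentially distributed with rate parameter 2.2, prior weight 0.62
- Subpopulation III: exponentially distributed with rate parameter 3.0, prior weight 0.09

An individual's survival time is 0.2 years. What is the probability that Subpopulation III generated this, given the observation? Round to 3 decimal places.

Apply Bayes' rule: the posterior for each component is proportional to its prior times its likelihood at x.
Exponential densities:
  f_I = 1.0·e^(−1.0·0.2) = 1.0·e^(−0.2000) = 0.818731
  f_II = 2.2·e^(−2.2·0.2) = 2.2·e^(−0.4400) = 1.41688
  f_III = 3.0·e^(−3.0·0.2) = 3.0·e^(−0.6000) = 1.64643
Multiply by the mixture weights:
  π_I·f_I = 0.29 × 0.818731 = 0.237432
  π_II·f_II = 0.62 × 1.41688 = 0.878466
  π_III·f_III = 0.09 × 1.64643 = 0.148179
Marginal: 0.237432 + 0.878466 + 0.148179 = 1.26408
So the posterior for Subpopulation III is 0.148179 / 1.26408 ≈ 0.117.

0.117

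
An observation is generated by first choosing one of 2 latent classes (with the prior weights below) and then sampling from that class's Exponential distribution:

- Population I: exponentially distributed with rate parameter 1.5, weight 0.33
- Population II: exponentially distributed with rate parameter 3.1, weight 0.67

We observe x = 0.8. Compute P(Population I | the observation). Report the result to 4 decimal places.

0.4615

Apply Bayes' rule: the posterior for each component is proportional to its prior times its likelihood at x.
Component likelihoods at x = 0.8:
  p_I = 1.5·e^(−1.5·0.8) = 1.5·e^(−1.2000) = 0.451791
  p_II = 3.1·e^(−3.1·0.8) = 3.1·e^(−2.4800) = 0.259604
Unnormalised posteriors:
  π_I·p_I = 0.33 × 0.451791 = 0.149091
  π_II·p_II = 0.67 × 0.259604 = 0.173935
Normaliser: 0.149091 + 0.173935 = 0.323026
P(Population I | x) = 0.149091 / 0.323026 ≈ 0.4615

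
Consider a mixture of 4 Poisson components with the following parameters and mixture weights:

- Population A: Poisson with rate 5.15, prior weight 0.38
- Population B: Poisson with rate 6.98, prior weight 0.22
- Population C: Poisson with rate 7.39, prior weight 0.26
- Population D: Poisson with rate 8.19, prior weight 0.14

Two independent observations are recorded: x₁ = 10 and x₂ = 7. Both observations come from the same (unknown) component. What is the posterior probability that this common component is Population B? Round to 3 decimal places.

Apply Bayes' rule: the posterior for each component is proportional to its prior times its likelihood at x.
Since both observations come from the same component, the likelihood for component k is f_k(x₁)·f_k(x₂).
  f_A = [e^(−5.15)·5.15^10/10! = 0.0209746] × [0.110561] = 0.00231898
  f_B = [e^(−6.98)·6.98^10/10! = 0.0703746] × [0.148999] = 0.0104857
  f_C = [e^(−7.39)·7.39^10/10! = 0.0826504] × [0.14745] = 0.0121868
  f_D = [e^(−8.19)·8.19^10/10! = 0.103802] × [0.136046] = 0.0141218
Multiply by the mixture weights:
  π_A·f_A = 0.38 × 0.00231898 = 0.000881211
  π_B·f_B = 0.22 × 0.0104857 = 0.00230686
  π_C·f_C = 0.26 × 0.0121868 = 0.00316857
  π_D·f_D = 0.14 × 0.0141218 = 0.00197705
Sum: 0.000881211 + 0.00230686 + 0.00316857 + 0.00197705 = 0.00833368
So the posterior for Population B is 0.00230686 / 0.00833368 ≈ 0.277.

0.277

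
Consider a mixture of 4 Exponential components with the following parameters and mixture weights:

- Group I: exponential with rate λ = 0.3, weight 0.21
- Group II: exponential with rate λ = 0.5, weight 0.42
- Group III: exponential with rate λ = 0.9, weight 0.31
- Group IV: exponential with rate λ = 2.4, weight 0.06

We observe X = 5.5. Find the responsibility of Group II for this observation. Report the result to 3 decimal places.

The responsibility of component k is P(Z=k) f_k(x) divided by Σ_j P(Z=j) f_j(x).
Evaluate each component's likelihood at the observed value:
  f_I = 0.057615
  f_II = 0.0319639
  f_III = 0.00637507
  f_IV = 4.44144e-06
Prior × likelihood for each component:
  P(Z=I)·f_I = 0.21 × 0.057615 = 0.0120991
  P(Z=II)·f_II = 0.42 × 0.0319639 = 0.0134249
  P(Z=III)·f_III = 0.31 × 0.00637507 = 0.00197627
  P(Z=IV)·f_IV = 0.06 × 4.44144e-06 = 2.66487e-07
Marginal: 0.0120991 + 0.0134249 + 0.00197627 + 2.66487e-07 = 0.0275005
Responsibility of Group II: 0.0134249 / 0.0275005 ≈ 0.488

0.488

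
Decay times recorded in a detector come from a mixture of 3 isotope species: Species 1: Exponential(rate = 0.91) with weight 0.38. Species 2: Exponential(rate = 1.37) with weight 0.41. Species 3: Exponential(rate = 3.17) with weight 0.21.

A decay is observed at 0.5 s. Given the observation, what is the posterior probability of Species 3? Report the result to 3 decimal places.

0.214

Posterior ∝ prior × likelihood, so P(k | x) ∝ w_k f_k(x); normalise over all components.
Component likelihoods at x = 0.5 s:
  f_1 = 0.91·e^(−0.91·0.5) = 0.91·e^(−0.4550) = 0.577348
  f_2 = 1.37·e^(−1.37·0.5) = 1.37·e^(−0.6850) = 0.690604
  f_3 = 3.17·e^(−3.17·0.5) = 3.17·e^(−1.5850) = 0.649685
Multiply by the mixture weights:
  w_1·f_1 = 0.38 × 0.577348 = 0.219392
  w_2·f_2 = 0.41 × 0.690604 = 0.283147
  w_3·f_3 = 0.21 × 0.649685 = 0.136434
Denominator: 0.219392 + 0.283147 + 0.136434 = 0.638973
Responsibility of Species 3: 0.136434 / 0.638973 ≈ 0.214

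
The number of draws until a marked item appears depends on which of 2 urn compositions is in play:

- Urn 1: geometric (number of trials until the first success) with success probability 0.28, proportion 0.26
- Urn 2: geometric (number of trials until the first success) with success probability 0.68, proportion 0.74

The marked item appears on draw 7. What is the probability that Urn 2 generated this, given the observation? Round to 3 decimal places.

0.051

Apply Bayes' rule: the posterior for each component is proportional to its prior times its likelihood at x.
Evaluate each component's likelihood at the observed value:
  f_1 = 0.28·(1−0.28)^6 = 0.28·0.139314 = 0.0390079
  f_2 = 0.68·(1−0.68)^6 = 0.68·0.00107374 = 0.000730144
Unnormalised posteriors:
  w_1·f_1 = 0.26 × 0.0390079 = 0.0101421
  w_2·f_2 = 0.74 × 0.000730144 = 0.000540307
Marginal: 0.0101421 + 0.000540307 = 0.0106824
Responsibility of Urn 2: 0.000540307 / 0.0106824 ≈ 0.051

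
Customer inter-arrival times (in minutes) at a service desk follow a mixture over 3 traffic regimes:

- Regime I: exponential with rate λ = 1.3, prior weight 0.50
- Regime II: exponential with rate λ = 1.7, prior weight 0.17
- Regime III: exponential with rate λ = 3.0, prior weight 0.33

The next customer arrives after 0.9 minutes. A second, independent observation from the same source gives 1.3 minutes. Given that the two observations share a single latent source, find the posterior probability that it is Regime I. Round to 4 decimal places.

0.7549

P(component k | x) = w_k·f_k(x) / marginal(x), where marginal(x) = Σ_j w_j·f_j(x).
Since both observations come from the same component, the likelihood for component k is f_k(x₁)·f_k(x₂).
  f_I = [0.403477] × [0.239875] = 0.0967842
  f_II = [0.368111] × [0.186491] = 0.0686494
  f_III = [0.201617] × [0.0607257] = 0.0122433
Unnormalised posteriors:
  w_I·f_I = 0.50 × 0.0967842 = 0.0483921
  w_II·f_II = 0.17 × 0.0686494 = 0.0116704
  w_III·f_III = 0.33 × 0.0122433 = 0.00404029
Normaliser: 0.0483921 + 0.0116704 + 0.00404029 = 0.0641028
So the posterior for Regime I is 0.0483921 / 0.0641028 ≈ 0.7549.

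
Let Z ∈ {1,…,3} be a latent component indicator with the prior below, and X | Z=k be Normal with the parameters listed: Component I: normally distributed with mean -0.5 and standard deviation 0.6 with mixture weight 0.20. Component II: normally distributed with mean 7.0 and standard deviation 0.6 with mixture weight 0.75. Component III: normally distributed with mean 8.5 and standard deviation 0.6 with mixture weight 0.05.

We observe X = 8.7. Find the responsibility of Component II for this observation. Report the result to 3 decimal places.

0.223

Posterior ∝ prior × likelihood, so P(k | x) ∝ π_k f_k(x); normalise over all components.
Component likelihoods at x = 8.7:
  L_I = (1/(0.6·√(2π)))·exp(−(8.7−-0.5)²/(2·0.6²)) = 0.664904·exp(-117.55556) = 5.8753e-52
  L_II = (1/(0.6·√(2π)))·exp(−(8.7−7.0)²/(2·0.6²)) = 0.664904·exp(-4.01389) = 0.0120102
  L_III = (1/(0.6·√(2π)))·exp(−(8.7−8.5)²/(2·0.6²)) = 0.664904·exp(-0.05556) = 0.628972
Weight by the priors:
  π_I·L_I = 0.20 × 5.8753e-52 = 1.17506e-52
  π_II·L_II = 0.75 × 0.0120102 = 0.00900762
  π_III·L_III = 0.05 × 0.628972 = 0.0314486
Sum: 1.17506e-52 + 0.00900762 + 0.0314486 = 0.0404562
P(Component II | x) ≈ 0.223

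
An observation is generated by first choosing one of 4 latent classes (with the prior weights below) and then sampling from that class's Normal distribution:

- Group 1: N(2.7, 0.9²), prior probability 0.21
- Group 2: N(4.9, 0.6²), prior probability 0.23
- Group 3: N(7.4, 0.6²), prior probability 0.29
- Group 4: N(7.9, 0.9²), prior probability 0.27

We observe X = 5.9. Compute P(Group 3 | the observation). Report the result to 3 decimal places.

0.149

By Bayes' theorem, P(k | x) = P(Z=k) f_k(x) / Σ_j P(Z=j) f_j(x).
Evaluate each component's likelihood at the observed value:
  p_1 = 0.000797072
  p_2 = 0.165795
  p_3 = 0.0292138
  p_4 = 0.0375263
Unnormalised posteriors:
  P(Z=1)·p_1 = 0.21 × 0.000797072 = 0.000167385
  P(Z=2)·p_2 = 0.23 × 0.165795 = 0.0381329
  P(Z=3)·p_3 = 0.29 × 0.0292138 = 0.00847201
  P(Z=4)·p_4 = 0.27 × 0.0375263 = 0.0101321
Evidence: 0.000167385 + 0.0381329 + 0.00847201 + 0.0101321 = 0.0569044
P(Group 3 | 5.9) = 0.00847201 / 0.0569044 ≈ 0.149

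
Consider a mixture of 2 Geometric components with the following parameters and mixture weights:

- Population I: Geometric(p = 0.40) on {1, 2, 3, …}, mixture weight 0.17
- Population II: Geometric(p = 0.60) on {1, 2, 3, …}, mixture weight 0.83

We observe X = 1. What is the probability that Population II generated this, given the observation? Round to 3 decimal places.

0.880

The responsibility of component k is π_k f_k(x) divided by Σ_j π_j f_j(x).
Component likelihoods at x = 1:
  f_I = 0.40·(1−0.40)^0 = 0.40·1 = 0.4
  f_II = 0.60·(1−0.60)^0 = 0.60·1 = 0.6
Unnormalised posteriors:
  π_I·f_I = 0.17 × 0.4 = 0.068
  π_II·f_II = 0.83 × 0.6 = 0.498
Marginal: 0.068 + 0.498 = 0.566
P(Population II | data) = 0.498 / 0.566 ≈ 0.880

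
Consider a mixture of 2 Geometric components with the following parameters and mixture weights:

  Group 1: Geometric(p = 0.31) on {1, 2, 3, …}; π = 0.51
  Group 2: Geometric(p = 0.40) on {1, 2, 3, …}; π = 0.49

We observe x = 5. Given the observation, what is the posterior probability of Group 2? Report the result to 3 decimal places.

0.415

By Bayes' theorem, P(k | x) = P(Z=k) f_k(x) / Σ_j P(Z=j) f_j(x).
Component likelihoods at x = 5:
  L_1 = 0.0702681
  L_2 = 0.05184
Unnormalised posteriors:
  P(Z=1)·L_1 = 0.51 × 0.0702681 = 0.0358367
  P(Z=2)·L_2 = 0.49 × 0.05184 = 0.0254016
Marginal: 0.0358367 + 0.0254016 = 0.0612383
P(Group 2 | the observation) ≈ 0.415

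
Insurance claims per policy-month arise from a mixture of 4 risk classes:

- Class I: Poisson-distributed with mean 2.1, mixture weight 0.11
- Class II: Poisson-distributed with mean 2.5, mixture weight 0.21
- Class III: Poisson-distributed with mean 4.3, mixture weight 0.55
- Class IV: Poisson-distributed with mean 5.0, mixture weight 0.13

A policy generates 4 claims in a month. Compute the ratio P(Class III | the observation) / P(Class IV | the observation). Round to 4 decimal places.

4.6604

The posterior odds equal the prior odds times the likelihood ratio: (w_i/w_j)·(f_i(x)/f_j(x)).
Poisson probabilities:
  f_I = e^(−2.1)·2.1^4/4! = 0.099231
  f_II = e^(−2.5)·2.5^4/4! = 0.133602
  f_III = e^(−4.3)·4.3^4/4! = 0.193284
  f_IV = e^(−5.0)·5.0^4/4! = 0.175467
Posterior odds = (w_III·f_III) / (w_IV·f_IV) = (0.55·0.193284) / (0.13·0.175467) = 0.106306 / 0.0228108 ≈ 4.6604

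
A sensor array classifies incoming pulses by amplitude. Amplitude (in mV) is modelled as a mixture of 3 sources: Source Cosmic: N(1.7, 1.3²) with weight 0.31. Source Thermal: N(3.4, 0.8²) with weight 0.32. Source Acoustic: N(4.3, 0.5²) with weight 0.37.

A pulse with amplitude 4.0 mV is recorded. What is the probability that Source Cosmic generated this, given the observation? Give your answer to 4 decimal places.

Apply Bayes' rule: the posterior for each component is proportional to its prior times its likelihood at x.
Normal densities:
  L_Cosmic = (1/(1.3·√(2π)))·exp(−(4.0−1.7)²/(2·1.3²)) = 0.306879·exp(-1.56509) = 0.064159
  L_Thermal = (1/(0.8·√(2π)))·exp(−(4.0−3.4)²/(2·0.8²)) = 0.498678·exp(-0.28125) = 0.376422
  L_Acoustic = (1/(0.5·√(2π)))·exp(−(4.0−4.3)²/(2·0.5²)) = 0.797885·exp(-0.18000) = 0.666449
Prior × likelihood for each component:
  π_Cosmic·L_Cosmic = 0.31 × 0.064159 = 0.0198893
  π_Thermal·L_Thermal = 0.32 × 0.376422 = 0.120455
  π_Acoustic·L_Acoustic = 0.37 × 0.666449 = 0.246586
Normaliser: 0.0198893 + 0.120455 + 0.246586 = 0.38693
Responsibility of Source Cosmic: 0.0198893 / 0.38693 ≈ 0.0514

0.0514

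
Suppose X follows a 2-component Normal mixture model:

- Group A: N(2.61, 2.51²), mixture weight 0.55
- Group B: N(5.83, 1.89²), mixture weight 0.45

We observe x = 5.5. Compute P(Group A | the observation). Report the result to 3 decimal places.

Apply Bayes' rule: the posterior for each component is proportional to its prior times its likelihood at x.
Evaluate each component's likelihood at the observed value:
  L_A = (1/(2.51·√(2π)))·exp(−(5.5−2.61)²/(2·2.51²)) = 0.158941·exp(-0.66285) = 0.0819148
  L_B = (1/(1.89·√(2π)))·exp(−(5.5−5.83)²/(2·1.89²)) = 0.211081·exp(-0.01524) = 0.207887
Weight by the priors:
  P(Z=A)·L_A = 0.55 × 0.0819148 = 0.0450531
  P(Z=B)·L_B = 0.45 × 0.207887 = 0.0935493
Sum: 0.0450531 + 0.0935493 = 0.138602
So the posterior for Group A is 0.0450531 / 0.138602 ≈ 0.325.

0.325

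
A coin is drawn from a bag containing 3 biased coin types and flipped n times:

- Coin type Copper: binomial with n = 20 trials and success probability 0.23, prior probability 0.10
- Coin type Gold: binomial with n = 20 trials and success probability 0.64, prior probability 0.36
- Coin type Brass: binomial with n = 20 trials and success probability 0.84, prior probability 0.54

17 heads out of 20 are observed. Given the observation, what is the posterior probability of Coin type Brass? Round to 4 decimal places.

P(component k | x) = P(Z=k)·f_k(x) / marginal(x), where marginal(x) = Σ_j P(Z=j)·f_j(x).
Binomial probabilities:
  f_Copper = 7.34092e-09
  f_Gold = 0.0269694
  f_Brass = 0.240998
Weight by the priors:
  P(Z=Copper)·f_Copper = 0.10 × 7.34092e-09 = 7.34092e-10
  P(Z=Gold)·f_Gold = 0.36 × 0.0269694 = 0.009709
  P(Z=Brass)·f_Brass = 0.54 × 0.240998 = 0.130139
Evidence: 7.34092e-10 + 0.009709 + 0.130139 = 0.139848
Responsibility of Coin type Brass: 0.130139 / 0.139848 ≈ 0.9306

0.9306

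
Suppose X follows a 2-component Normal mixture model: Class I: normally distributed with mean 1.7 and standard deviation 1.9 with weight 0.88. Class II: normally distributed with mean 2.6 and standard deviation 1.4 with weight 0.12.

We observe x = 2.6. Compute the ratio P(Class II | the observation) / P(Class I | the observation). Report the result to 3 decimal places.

0.207

Since P(k|x) ∝ w_k f_k(x), the posterior odds are w_i f_i(x) / (w_j f_j(x)).
Evaluate each component's likelihood at the observed value:
  p_I = (1/(1.9·√(2π)))·exp(−(2.6−1.7)²/(2·1.9²)) = 0.209970·exp(-0.11219) = 0.187687
  p_II = (1/(1.4·√(2π)))·exp(−(2.6−2.6)²/(2·1.4²)) = 0.284959·exp(-0.00000) = 0.284959
0.0341951 / 0.165164 ≈ 0.207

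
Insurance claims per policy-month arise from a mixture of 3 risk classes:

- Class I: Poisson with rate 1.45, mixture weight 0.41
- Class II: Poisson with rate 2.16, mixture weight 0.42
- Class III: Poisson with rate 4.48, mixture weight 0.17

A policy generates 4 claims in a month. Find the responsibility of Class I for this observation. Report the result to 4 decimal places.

0.1885

Apply Bayes' rule: the posterior for each component is proportional to its prior times its likelihood at x.
Poisson probabilities:
  p_I = e^(−1.45)·1.45^4/4! = 0.043205
  p_II = e^(−2.16)·2.16^4/4! = 0.104599
  p_III = e^(−4.48)·4.48^4/4! = 0.190222
Multiply by the mixture weights:
  π_I·p_I = 0.41 × 0.043205 = 0.017714
  π_II·p_II = 0.42 × 0.104599 = 0.0439316
  π_III·p_III = 0.17 × 0.190222 = 0.0323378
Evidence: 0.017714 + 0.0439316 + 0.0323378 = 0.0939834
P(Class I | x) ≈ 0.1885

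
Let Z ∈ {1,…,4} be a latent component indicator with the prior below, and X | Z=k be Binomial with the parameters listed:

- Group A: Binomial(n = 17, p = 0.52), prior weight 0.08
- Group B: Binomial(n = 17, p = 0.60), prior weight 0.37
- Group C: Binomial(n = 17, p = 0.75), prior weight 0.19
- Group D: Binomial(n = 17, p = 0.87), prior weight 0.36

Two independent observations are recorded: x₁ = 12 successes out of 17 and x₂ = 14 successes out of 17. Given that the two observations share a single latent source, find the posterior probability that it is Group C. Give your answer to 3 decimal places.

Apply Bayes' rule: the posterior for each component is proportional to its prior times its likelihood at x.
Since both observations come from the same component, the likelihood for component k is f_k(x₁)·f_k(x₂).
  f_A = [C(17,12)·0.52^12·0.48^5 = 6188·0.000390877·0.0254804 = 0.0616306] × [0.00794839] = 0.000489865
  f_B = [C(17,12)·0.60^12·0.40^5 = 6188·0.00217678·0.01024 = 0.137932] × [0.0341041] = 0.00470405
  f_C = [C(17,12)·0.75^12·0.25^5 = 6188·0.0316764·0.000976562 = 0.191419] × [0.189316] = 0.0362387
  f_D = [C(17,12)·0.87^12·0.13^5 = 6188·0.188032·3.71293e-05 = 0.0432014] × [0.212622] = 0.00918558
Unnormalised posteriors:
  π_A·f_A = 0.08 × 0.000489865 = 3.91892e-05
  π_B·f_B = 0.37 × 0.00470405 = 0.0017405
  π_C·f_C = 0.19 × 0.0362387 = 0.00688535
  π_D·f_D = 0.36 × 0.00918558 = 0.00330681
Marginal: 3.91892e-05 + 0.0017405 + 0.00688535 + 0.00330681 = 0.0119718
P(Group C | data) = 0.00688535 / 0.0119718 ≈ 0.575

0.575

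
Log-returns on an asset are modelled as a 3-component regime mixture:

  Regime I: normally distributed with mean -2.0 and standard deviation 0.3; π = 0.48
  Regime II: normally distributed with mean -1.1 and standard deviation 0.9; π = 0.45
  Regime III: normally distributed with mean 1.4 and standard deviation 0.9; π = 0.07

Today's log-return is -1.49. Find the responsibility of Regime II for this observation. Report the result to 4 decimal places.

0.5466

Posterior ∝ prior × likelihood, so P(k | x) ∝ π_k f_k(x); normalise over all components.
Component likelihoods at x = -1.49:
  p_I = 0.313497
  p_II = 0.403545
  p_III = 0.0025563
Prior × likelihood for each component:
  π_I·p_I = 0.48 × 0.313497 = 0.150479
  π_II·p_II = 0.45 × 0.403545 = 0.181595
  π_III·p_III = 0.07 × 0.0025563 = 0.000178941
Denominator: 0.150479 + 0.181595 + 0.000178941 = 0.332253
P(Regime II | the observation) = 0.181595 / 0.332253 ≈ 0.5466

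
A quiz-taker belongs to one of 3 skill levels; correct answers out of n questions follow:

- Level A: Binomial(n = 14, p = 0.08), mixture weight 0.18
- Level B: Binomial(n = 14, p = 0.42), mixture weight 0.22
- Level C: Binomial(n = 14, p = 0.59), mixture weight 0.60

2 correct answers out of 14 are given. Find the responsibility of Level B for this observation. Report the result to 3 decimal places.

0.116

By Bayes' theorem, P(k | x) = P(Z=k) f_k(x) / Σ_j P(Z=j) f_j(x).
Component likelihoods at x = 2 correct answers out of 14:
  f_A = 0.214129
  f_B = 0.0232635
  f_C = 0.000714746
Prior × likelihood for each component:
  P(Z=A)·f_A = 0.18 × 0.214129 = 0.0385432
  P(Z=B)·f_B = 0.22 × 0.0232635 = 0.00511798
  P(Z=C)·f_C = 0.60 × 0.000714746 = 0.000428848
Marginal: 0.0385432 + 0.00511798 + 0.000428848 = 0.04409
P(Level B | x) = 0.00511798 / 0.04409 ≈ 0.116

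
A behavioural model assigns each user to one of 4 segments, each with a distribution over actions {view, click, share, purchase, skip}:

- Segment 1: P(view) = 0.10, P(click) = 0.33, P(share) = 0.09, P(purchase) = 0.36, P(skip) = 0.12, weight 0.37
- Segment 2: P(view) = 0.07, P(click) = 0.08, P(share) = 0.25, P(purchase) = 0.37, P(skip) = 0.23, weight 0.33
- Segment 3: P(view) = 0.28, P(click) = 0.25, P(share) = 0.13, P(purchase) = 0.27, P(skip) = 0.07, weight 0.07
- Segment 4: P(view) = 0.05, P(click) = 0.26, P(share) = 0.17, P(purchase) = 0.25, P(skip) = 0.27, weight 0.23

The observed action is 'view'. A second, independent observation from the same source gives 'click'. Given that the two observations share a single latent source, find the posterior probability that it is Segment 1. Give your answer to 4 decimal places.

0.5563

Posterior ∝ prior × likelihood, so P(k | x) ∝ P(Z=k) f_k(x); normalise over all components.
Since both observations come from the same component, the likelihood for component k is f_k(x₁)·f_k(x₂).
  f_1 = [0.1] × [0.33] = 0.033
  f_2 = [0.07] × [0.08] = 0.0056
  f_3 = [0.28] × [0.25] = 0.07
  f_4 = [0.05] × [0.26] = 0.013
Multiply by the mixture weights:
  P(Z=1)·f_1 = 0.37 × 0.033 = 0.01221
  P(Z=2)·f_2 = 0.33 × 0.0056 = 0.001848
  P(Z=3)·f_3 = 0.07 × 0.07 = 0.0049
  P(Z=4)·f_4 = 0.23 × 0.013 = 0.00299
Normaliser: 0.01221 + 0.001848 + 0.0049 + 0.00299 = 0.021948
Responsibility of Segment 1: 0.01221 / 0.021948 ≈ 0.5563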